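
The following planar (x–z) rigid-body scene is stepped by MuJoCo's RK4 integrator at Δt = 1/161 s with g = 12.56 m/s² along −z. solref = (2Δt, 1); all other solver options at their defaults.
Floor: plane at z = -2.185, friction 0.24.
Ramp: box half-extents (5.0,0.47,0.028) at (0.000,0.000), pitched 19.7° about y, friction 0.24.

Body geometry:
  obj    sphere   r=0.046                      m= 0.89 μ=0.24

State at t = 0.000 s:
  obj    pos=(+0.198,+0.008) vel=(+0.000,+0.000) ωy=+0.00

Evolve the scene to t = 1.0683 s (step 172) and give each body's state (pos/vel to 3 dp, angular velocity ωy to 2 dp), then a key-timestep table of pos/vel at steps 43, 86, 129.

State at t = 1.0683 s:
  obj    pos=(+1.823,-0.574) vel=(+3.042,-1.089) ωy=+70.22

Key-timestep trajectory:
   step    t(s)  obj.x    obj.z    obj.vx   obj.vz 
     43  0.2671   +0.300  -0.029  +0.760  -0.272
     86  0.5342   +0.604  -0.138  +1.521  -0.545
    129  0.8012   +1.112  -0.320  +2.281  -0.817


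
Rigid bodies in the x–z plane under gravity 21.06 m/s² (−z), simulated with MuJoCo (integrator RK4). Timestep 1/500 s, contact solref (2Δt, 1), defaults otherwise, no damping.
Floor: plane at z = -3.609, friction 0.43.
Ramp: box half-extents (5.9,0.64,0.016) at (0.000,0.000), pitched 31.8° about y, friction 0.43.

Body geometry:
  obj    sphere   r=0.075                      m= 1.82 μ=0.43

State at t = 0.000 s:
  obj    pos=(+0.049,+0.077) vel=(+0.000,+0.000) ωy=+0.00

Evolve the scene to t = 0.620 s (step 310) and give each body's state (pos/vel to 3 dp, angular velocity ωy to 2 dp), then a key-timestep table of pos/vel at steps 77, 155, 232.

State at t = 0.620 s:
  obj    pos=(+1.344,-0.726) vel=(+4.177,-2.590) ωy=+65.52

Key-timestep trajectory:
   step    t(s)  obj.x    obj.z    obj.vx   obj.vz 
     77  0.1540   +0.129  +0.027  +1.038  -0.643
    155  0.3100   +0.373  -0.124  +2.089  -1.295
    232  0.4640   +0.774  -0.373  +3.126  -1.938


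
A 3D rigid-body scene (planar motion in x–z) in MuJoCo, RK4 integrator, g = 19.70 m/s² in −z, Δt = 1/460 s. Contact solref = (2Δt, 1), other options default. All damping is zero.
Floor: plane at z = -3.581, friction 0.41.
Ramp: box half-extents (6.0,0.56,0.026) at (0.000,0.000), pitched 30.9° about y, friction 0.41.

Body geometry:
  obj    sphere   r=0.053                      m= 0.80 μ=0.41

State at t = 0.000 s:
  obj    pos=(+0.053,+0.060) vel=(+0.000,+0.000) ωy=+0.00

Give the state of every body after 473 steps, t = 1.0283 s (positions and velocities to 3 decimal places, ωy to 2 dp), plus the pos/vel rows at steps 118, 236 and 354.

State at t = 1.0283 s:
  obj    pos=(+3.331,-1.902) vel=(+6.376,-3.816) ωy=+140.19

Key-timestep trajectory:
   step    t(s)  obj.x    obj.z    obj.vx   obj.vz 
    118  0.2565   +0.257  -0.062  +1.591  -0.952
    236  0.5130   +0.869  -0.428  +3.181  -1.904
    354  0.7696   +1.889  -1.039  +4.772  -2.856


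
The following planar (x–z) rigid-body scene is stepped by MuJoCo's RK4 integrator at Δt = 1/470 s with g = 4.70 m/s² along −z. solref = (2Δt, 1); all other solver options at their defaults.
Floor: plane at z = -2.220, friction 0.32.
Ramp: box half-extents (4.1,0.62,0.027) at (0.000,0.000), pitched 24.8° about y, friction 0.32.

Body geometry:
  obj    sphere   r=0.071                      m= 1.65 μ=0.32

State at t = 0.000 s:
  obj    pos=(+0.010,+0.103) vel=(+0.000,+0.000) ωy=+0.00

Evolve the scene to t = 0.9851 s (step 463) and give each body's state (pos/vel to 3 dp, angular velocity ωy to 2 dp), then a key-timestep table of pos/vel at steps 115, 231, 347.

State at t = 0.9851 s:
  obj    pos=(+0.630,-0.183) vel=(+1.259,-0.582) ωy=+19.54

Key-timestep trajectory:
   step    t(s)  obj.x    obj.z    obj.vx   obj.vz 
    115  0.2447   +0.048  +0.086  +0.313  -0.145
    231  0.4915   +0.165  +0.032  +0.628  -0.290
    347  0.7383   +0.359  -0.058  +0.944  -0.436


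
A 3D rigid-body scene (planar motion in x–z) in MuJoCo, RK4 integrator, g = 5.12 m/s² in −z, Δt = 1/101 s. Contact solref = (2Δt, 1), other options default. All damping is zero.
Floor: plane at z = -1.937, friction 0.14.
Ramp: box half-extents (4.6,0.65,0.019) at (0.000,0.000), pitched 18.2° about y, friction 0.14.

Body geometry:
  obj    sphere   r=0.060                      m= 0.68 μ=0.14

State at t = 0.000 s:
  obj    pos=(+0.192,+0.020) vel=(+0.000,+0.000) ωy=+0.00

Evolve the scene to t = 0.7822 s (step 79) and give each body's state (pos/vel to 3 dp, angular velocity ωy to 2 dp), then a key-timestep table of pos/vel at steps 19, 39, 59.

State at t = 0.7822 s:
  obj    pos=(+0.524,-0.089) vel=(+0.849,-0.279) ωy=+14.88

Key-timestep trajectory:
   step    t(s)  obj.x    obj.z    obj.vx   obj.vz 
     19  0.1881   +0.211  +0.014  +0.204  -0.067
     39  0.3861   +0.273  -0.007  +0.419  -0.138
     59  0.5842   +0.377  -0.041  +0.634  -0.208


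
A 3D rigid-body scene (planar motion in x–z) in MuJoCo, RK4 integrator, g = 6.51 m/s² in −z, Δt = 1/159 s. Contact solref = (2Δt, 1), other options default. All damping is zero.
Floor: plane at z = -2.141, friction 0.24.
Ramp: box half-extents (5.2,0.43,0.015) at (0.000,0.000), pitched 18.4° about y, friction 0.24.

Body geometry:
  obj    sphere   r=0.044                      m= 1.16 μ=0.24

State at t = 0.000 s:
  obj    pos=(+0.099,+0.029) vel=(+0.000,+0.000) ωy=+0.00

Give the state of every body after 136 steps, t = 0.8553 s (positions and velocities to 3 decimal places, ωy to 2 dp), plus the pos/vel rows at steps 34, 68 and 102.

State at t = 0.8553 s:
  obj    pos=(+0.609,-0.140) vel=(+1.191,-0.396) ωy=+28.53

Key-timestep trajectory:
   step    t(s)  obj.x    obj.z    obj.vx   obj.vz 
     34  0.2138   +0.131  +0.019  +0.298  -0.099
     68  0.4277   +0.226  -0.013  +0.596  -0.198
    102  0.6415   +0.386  -0.066  +0.894  -0.297


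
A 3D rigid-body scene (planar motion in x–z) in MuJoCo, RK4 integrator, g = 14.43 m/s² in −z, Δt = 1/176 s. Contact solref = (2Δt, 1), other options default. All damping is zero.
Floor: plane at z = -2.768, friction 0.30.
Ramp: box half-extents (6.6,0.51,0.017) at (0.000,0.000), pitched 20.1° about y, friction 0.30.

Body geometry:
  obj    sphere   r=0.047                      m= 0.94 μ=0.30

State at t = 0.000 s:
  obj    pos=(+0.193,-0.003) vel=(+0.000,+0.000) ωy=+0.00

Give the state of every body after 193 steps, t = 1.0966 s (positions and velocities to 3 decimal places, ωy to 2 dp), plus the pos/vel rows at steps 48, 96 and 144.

State at t = 1.0966 s:
  obj    pos=(+2.193,-0.734) vel=(+3.648,-1.335) ωy=+82.63

Key-timestep trajectory:
   step    t(s)  obj.x    obj.z    obj.vx   obj.vz 
     48  0.2727   +0.317  -0.048  +0.907  -0.332
     96  0.5455   +0.688  -0.184  +1.814  -0.664
    144  0.8182   +1.307  -0.410  +2.722  -0.996


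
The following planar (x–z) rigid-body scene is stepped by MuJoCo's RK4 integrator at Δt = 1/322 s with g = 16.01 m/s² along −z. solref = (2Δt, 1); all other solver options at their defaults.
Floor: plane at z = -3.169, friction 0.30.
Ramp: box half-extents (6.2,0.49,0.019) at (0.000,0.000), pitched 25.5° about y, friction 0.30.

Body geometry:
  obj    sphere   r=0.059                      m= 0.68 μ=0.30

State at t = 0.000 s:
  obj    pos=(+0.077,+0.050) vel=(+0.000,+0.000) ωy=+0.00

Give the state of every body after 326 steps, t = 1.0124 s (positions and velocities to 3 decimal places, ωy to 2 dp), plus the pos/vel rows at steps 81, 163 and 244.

State at t = 1.0124 s:
  obj    pos=(+2.354,-1.037) vel=(+4.499,-2.146) ωy=+84.47

Key-timestep trajectory:
   step    t(s)  obj.x    obj.z    obj.vx   obj.vz 
     81  0.2516   +0.218  -0.017  +1.118  -0.533
    163  0.5062   +0.646  -0.222  +2.250  -1.073
    244  0.7578   +1.353  -0.559  +3.367  -1.606


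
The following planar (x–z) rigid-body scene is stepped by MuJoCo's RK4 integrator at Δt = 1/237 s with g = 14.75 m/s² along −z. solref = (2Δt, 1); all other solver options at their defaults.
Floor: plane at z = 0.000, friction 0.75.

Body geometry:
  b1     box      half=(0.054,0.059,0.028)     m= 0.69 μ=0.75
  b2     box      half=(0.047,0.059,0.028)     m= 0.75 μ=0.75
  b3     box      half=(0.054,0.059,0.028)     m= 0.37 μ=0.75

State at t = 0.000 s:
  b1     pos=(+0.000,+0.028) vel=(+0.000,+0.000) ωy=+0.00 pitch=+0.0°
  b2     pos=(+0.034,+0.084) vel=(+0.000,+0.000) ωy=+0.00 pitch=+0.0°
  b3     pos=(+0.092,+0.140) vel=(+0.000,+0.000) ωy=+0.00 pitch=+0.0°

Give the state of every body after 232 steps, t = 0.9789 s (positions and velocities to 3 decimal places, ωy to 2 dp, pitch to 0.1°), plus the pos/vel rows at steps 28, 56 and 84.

State at t = 0.9789 s:
  b1     pos=(+0.000,+0.028) vel=(+0.000,+0.000) ωy=+0.00 pitch=+0.0°
  b2     pos=(+0.034,+0.084) vel=(+0.000,+0.000) ωy=+0.00 pitch=+0.0°
  b3     pos=(+0.114,+0.054) vel=(+0.000,+0.000) ωy=+0.00 pitch=+90.0°

Key-timestep trajectory:
   step    t(s)  b1.x    b1.z    b1.vx   b1.vz   b2.x    b2.z    b2.vx   b2.vz   b3.x    b3.z    b3.vx   b3.vz 
     28  0.1181   +0.000  +0.028  +0.000  +0.000   +0.034  +0.084  -0.001  +0.000   +0.107  +0.127  +0.224  -0.357
     56  0.2363   +0.000  +0.028  +0.000  +0.000   +0.034  +0.084  +0.000  +0.000   +0.124  +0.057  -0.084  +0.030
     84  0.3544   +0.000  +0.028  +0.000  +0.000   +0.034  +0.084  +0.000  +0.000   +0.114  +0.054  +0.142  -0.055


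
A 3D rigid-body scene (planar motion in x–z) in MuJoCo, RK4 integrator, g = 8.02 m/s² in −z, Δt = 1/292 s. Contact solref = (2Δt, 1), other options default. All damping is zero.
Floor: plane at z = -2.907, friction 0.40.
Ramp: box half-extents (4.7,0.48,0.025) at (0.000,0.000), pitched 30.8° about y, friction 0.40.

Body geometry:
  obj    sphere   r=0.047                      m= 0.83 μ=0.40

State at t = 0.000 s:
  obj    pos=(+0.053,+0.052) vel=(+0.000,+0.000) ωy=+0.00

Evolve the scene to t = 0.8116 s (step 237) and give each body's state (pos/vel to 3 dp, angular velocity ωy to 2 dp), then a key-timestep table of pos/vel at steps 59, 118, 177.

State at t = 0.8116 s:
  obj    pos=(+0.883,-0.443) vel=(+2.045,-1.219) ωy=+50.65

Key-timestep trajectory:
   step    t(s)  obj.x    obj.z    obj.vx   obj.vz 
     59  0.2021   +0.105  +0.021  +0.509  -0.304
    118  0.4041   +0.259  -0.070  +1.018  -0.607
    177  0.6062   +0.516  -0.224  +1.527  -0.910


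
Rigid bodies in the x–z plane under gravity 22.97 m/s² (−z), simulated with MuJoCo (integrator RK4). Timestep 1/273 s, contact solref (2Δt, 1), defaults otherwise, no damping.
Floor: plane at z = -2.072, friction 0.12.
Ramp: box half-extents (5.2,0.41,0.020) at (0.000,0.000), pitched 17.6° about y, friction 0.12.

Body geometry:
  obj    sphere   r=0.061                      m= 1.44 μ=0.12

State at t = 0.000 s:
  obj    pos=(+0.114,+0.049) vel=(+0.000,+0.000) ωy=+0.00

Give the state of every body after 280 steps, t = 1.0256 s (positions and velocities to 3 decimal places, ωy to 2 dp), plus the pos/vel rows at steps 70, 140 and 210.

State at t = 1.0256 s:
  obj    pos=(+2.601,-0.740) vel=(+4.850,-1.539) ωy=+83.40

Key-timestep trajectory:
   step    t(s)  obj.x    obj.z    obj.vx   obj.vz 
     70  0.2564   +0.270  -0.001  +1.213  -0.385
    140  0.5128   +0.736  -0.148  +2.425  -0.769
    210  0.7692   +1.513  -0.395  +3.638  -1.154


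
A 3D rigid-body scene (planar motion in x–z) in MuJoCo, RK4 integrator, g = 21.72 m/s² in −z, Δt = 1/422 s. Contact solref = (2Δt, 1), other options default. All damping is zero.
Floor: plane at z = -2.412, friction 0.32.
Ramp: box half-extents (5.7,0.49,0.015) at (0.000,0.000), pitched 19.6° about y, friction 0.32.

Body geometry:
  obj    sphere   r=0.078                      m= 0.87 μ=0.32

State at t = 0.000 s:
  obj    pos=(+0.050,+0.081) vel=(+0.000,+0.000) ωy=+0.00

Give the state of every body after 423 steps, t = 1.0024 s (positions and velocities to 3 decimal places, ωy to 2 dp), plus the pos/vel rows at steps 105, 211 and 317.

State at t = 1.0024 s:
  obj    pos=(+2.513,-0.796) vel=(+4.914,-1.750) ωy=+66.87

Key-timestep trajectory:
   step    t(s)  obj.x    obj.z    obj.vx   obj.vz 
    105  0.2488   +0.202  +0.027  +1.220  -0.434
    211  0.5000   +0.663  -0.137  +2.451  -0.873
    317  0.7512   +1.433  -0.412  +3.683  -1.311


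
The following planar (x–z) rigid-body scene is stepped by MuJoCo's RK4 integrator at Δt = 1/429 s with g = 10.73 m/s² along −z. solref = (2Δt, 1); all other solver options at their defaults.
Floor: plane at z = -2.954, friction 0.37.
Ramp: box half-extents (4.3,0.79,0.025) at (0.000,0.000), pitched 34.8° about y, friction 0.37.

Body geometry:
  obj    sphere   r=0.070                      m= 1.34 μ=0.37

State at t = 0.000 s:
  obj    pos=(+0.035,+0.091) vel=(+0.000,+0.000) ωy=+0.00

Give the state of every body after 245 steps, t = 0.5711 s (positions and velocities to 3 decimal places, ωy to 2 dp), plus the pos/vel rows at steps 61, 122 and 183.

State at t = 0.5711 s:
  obj    pos=(+0.621,-0.316) vel=(+2.051,-1.426) ωy=+35.68

Key-timestep trajectory:
   step    t(s)  obj.x    obj.z    obj.vx   obj.vz 
     61  0.1422   +0.071  +0.066  +0.511  -0.355
    122  0.2844   +0.180  -0.010  +1.022  -0.710
    183  0.4266   +0.362  -0.136  +1.532  -1.065


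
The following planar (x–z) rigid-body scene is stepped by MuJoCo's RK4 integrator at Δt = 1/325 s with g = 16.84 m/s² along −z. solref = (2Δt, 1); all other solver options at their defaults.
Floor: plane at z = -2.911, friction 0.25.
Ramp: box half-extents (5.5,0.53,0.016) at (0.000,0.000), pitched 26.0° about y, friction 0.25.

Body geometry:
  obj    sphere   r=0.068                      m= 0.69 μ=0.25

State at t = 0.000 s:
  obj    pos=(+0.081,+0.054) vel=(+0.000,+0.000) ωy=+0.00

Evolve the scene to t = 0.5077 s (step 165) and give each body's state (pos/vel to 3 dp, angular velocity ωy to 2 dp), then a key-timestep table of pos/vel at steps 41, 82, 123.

State at t = 0.5077 s:
  obj    pos=(+0.692,-0.244) vel=(+2.406,-1.174) ωy=+39.36

Key-timestep trajectory:
   step    t(s)  obj.x    obj.z    obj.vx   obj.vz 
     41  0.1262   +0.119  +0.036  +0.598  -0.292
     82  0.2523   +0.232  -0.020  +1.196  -0.583
    123  0.3785   +0.420  -0.112  +1.794  -0.875


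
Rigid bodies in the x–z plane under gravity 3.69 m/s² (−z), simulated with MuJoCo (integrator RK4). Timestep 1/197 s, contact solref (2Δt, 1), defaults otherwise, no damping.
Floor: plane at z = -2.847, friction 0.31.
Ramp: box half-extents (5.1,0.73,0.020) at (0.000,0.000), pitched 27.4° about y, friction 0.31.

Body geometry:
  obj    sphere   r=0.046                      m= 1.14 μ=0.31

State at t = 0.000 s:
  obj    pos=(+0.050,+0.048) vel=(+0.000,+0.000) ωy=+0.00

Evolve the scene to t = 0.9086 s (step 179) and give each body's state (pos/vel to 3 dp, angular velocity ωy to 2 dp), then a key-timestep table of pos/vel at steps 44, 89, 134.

State at t = 0.9086 s:
  obj    pos=(+0.495,-0.182) vel=(+0.979,-0.507) ωy=+23.95

Key-timestep trajectory:
   step    t(s)  obj.x    obj.z    obj.vx   obj.vz 
     44  0.2234   +0.077  +0.034  +0.241  -0.125
     89  0.4518   +0.160  -0.009  +0.487  -0.252
    134  0.6802   +0.299  -0.081  +0.733  -0.380


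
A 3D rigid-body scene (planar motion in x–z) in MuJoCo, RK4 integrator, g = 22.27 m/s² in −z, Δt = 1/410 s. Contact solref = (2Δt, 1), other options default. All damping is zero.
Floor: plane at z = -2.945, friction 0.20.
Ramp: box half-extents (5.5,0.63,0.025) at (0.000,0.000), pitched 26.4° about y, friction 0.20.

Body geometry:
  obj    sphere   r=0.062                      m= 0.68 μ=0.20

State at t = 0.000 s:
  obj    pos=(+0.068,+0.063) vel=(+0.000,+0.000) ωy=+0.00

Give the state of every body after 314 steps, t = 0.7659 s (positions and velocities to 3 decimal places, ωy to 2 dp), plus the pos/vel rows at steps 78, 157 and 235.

State at t = 0.7659 s:
  obj    pos=(+1.926,-0.859) vel=(+4.852,-2.409) ωy=+87.35

Key-timestep trajectory:
   step    t(s)  obj.x    obj.z    obj.vx   obj.vz 
     78  0.1902   +0.183  +0.006  +1.205  -0.598
    157  0.3829   +0.533  -0.167  +2.426  -1.204
    235  0.5732   +1.109  -0.453  +3.631  -1.803


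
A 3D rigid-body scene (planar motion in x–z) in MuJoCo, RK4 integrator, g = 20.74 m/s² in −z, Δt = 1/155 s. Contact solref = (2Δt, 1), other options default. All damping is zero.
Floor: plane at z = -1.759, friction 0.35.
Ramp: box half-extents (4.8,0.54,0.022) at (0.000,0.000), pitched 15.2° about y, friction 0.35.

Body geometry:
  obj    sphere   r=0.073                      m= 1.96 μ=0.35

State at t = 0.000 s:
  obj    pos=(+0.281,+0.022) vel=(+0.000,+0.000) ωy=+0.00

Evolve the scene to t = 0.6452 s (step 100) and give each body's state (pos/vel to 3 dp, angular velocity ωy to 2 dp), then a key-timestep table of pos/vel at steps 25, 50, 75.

State at t = 0.6452 s:
  obj    pos=(+1.061,-0.190) vel=(+2.418,-0.657) ωy=+34.32

Key-timestep trajectory:
   step    t(s)  obj.x    obj.z    obj.vx   obj.vz 
     25  0.1613   +0.330  +0.009  +0.605  -0.164
     50  0.3226   +0.476  -0.031  +1.209  -0.329
     75  0.4839   +0.720  -0.097  +1.814  -0.493


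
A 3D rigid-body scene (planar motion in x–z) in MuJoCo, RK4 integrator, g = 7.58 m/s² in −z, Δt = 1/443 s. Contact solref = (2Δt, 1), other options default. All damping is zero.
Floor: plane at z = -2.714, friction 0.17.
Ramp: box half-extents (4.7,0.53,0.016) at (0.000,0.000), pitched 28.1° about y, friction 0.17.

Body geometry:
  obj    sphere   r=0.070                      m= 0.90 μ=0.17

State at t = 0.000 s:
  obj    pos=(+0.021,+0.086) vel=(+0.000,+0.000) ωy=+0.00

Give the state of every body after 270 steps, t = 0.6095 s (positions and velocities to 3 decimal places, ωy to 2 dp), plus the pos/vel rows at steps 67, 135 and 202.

State at t = 0.6095 s:
  obj    pos=(+0.439,-0.137) vel=(+1.371,-0.732) ωy=+22.20

Key-timestep trajectory:
   step    t(s)  obj.x    obj.z    obj.vx   obj.vz 
     67  0.1512   +0.047  +0.072  +0.340  -0.182
    135  0.3047   +0.126  +0.030  +0.686  -0.366
    202  0.4560   +0.255  -0.039  +1.026  -0.548


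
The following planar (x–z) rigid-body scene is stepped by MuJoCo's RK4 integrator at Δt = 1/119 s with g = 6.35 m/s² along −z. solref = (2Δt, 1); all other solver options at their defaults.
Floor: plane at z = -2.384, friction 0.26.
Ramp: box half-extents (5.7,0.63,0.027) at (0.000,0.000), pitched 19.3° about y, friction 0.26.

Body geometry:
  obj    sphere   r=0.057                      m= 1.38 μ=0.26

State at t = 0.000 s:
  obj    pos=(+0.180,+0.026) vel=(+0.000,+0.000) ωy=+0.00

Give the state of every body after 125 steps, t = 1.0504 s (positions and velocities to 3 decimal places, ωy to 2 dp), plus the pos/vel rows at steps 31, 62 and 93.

State at t = 1.0504 s:
  obj    pos=(+0.961,-0.247) vel=(+1.486,-0.520) ωy=+27.62

Key-timestep trajectory:
   step    t(s)  obj.x    obj.z    obj.vx   obj.vz 
     31  0.2605   +0.228  +0.009  +0.369  -0.129
     62  0.5210   +0.372  -0.041  +0.737  -0.258
     93  0.7815   +0.612  -0.125  +1.106  -0.387


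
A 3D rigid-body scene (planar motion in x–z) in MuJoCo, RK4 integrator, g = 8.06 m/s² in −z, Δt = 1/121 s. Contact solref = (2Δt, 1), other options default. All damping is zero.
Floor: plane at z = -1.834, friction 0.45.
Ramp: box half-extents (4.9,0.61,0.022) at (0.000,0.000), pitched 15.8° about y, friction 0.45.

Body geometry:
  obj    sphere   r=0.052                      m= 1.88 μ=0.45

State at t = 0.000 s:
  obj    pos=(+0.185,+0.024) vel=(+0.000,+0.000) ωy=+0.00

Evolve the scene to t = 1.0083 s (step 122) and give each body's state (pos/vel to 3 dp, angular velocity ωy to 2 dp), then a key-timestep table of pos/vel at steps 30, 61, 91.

State at t = 1.0083 s:
  obj    pos=(+0.952,-0.192) vel=(+1.521,-0.430) ωy=+30.39

Key-timestep trajectory:
   step    t(s)  obj.x    obj.z    obj.vx   obj.vz 
     30  0.2479   +0.232  +0.011  +0.374  -0.106
     61  0.5041   +0.377  -0.030  +0.760  -0.215
     91  0.7521   +0.612  -0.096  +1.134  -0.321


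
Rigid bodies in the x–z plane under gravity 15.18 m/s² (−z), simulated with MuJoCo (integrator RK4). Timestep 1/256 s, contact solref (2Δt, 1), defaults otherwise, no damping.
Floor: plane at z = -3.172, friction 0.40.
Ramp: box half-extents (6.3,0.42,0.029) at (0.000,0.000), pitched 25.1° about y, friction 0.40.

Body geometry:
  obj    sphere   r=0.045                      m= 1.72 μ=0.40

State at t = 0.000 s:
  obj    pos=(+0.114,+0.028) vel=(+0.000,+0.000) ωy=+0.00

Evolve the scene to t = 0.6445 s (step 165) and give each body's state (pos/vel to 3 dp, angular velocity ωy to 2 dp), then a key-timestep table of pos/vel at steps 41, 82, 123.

State at t = 0.6445 s:
  obj    pos=(+0.979,-0.377) vel=(+2.685,-1.258) ωy=+65.87

Key-timestep trajectory:
   step    t(s)  obj.x    obj.z    obj.vx   obj.vz 
     41  0.1602   +0.168  +0.003  +0.667  -0.313
     82  0.3203   +0.328  -0.072  +1.334  -0.625
    123  0.4805   +0.595  -0.197  +2.001  -0.937


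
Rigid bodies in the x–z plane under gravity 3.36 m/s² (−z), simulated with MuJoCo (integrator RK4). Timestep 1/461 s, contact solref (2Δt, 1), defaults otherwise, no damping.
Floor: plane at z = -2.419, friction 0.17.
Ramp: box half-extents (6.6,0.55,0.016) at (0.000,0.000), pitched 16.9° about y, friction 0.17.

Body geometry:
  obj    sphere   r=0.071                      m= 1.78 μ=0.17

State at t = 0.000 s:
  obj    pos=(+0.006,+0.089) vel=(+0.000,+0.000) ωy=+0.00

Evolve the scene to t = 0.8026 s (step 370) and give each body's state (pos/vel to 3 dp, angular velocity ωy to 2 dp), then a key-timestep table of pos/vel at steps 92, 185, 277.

State at t = 0.8026 s:
  obj    pos=(+0.221,+0.024) vel=(+0.536,-0.163) ωy=+7.89

Key-timestep trajectory:
   step    t(s)  obj.x    obj.z    obj.vx   obj.vz 
     92  0.1996   +0.019  +0.085  +0.133  -0.040
    185  0.4013   +0.060  +0.073  +0.268  -0.081
    277  0.6009   +0.127  +0.052  +0.401  -0.122


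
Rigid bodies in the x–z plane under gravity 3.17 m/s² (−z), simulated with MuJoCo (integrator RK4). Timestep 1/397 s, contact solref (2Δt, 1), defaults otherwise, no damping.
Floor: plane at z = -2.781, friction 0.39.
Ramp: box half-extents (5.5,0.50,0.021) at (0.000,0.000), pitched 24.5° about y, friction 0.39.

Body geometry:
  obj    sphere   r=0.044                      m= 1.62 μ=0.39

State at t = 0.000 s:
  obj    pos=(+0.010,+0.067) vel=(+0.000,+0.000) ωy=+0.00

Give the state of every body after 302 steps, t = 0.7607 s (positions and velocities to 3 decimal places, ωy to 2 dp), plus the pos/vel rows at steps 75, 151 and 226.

State at t = 0.7607 s:
  obj    pos=(+0.257,-0.046) vel=(+0.650,-0.296) ωy=+16.23

Key-timestep trajectory:
   step    t(s)  obj.x    obj.z    obj.vx   obj.vz 
     75  0.1889   +0.025  +0.060  +0.161  -0.074
    151  0.3804   +0.072  +0.039  +0.325  -0.148
    226  0.5693   +0.148  +0.004  +0.486  -0.222


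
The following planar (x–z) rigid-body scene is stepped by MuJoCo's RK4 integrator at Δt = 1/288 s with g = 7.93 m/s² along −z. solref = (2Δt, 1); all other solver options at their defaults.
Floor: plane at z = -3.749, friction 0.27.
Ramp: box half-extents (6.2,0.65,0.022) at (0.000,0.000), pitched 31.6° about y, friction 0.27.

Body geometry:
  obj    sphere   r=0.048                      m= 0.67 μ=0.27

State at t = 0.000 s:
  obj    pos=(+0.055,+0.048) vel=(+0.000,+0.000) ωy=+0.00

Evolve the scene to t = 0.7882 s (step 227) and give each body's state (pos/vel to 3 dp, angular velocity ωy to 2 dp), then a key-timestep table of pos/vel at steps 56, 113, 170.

State at t = 0.7882 s:
  obj    pos=(+0.840,-0.435) vel=(+1.993,-1.226) ωy=+48.73

Key-timestep trajectory:
   step    t(s)  obj.x    obj.z    obj.vx   obj.vz 
     56  0.1944   +0.103  +0.019  +0.492  -0.302
    113  0.3924   +0.250  -0.071  +0.992  -0.610
    170  0.5903   +0.496  -0.223  +1.492  -0.918


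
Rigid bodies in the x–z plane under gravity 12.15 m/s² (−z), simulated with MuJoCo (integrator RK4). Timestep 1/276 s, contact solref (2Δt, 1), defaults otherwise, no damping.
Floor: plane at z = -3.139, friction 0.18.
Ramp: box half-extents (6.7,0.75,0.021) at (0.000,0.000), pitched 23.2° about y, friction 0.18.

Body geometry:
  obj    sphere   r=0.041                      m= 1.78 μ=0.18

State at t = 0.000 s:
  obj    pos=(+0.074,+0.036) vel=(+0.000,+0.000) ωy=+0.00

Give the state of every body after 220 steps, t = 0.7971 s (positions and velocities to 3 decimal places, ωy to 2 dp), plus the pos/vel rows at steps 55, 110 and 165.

State at t = 0.7971 s:
  obj    pos=(+1.072,-0.392) vel=(+2.505,-1.074) ωy=+66.45

Key-timestep trajectory:
   step    t(s)  obj.x    obj.z    obj.vx   obj.vz 
     55  0.1993   +0.136  +0.009  +0.626  -0.268
    110  0.3986   +0.324  -0.071  +1.253  -0.537
    165  0.5978   +0.636  -0.205  +1.879  -0.805


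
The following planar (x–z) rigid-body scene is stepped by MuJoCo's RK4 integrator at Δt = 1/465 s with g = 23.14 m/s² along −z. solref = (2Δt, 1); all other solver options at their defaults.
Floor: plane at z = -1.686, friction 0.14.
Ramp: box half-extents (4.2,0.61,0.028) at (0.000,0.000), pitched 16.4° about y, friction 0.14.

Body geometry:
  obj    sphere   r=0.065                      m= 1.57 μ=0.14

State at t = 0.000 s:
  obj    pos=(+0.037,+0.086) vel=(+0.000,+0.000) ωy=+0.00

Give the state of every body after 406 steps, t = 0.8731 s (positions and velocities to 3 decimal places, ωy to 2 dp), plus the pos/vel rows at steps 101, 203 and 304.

State at t = 0.8731 s:
  obj    pos=(+1.744,-0.416) vel=(+3.909,-1.150) ωy=+62.68

Key-timestep trajectory:
   step    t(s)  obj.x    obj.z    obj.vx   obj.vz 
    101  0.2172   +0.143  +0.055  +0.973  -0.286
    203  0.4366   +0.464  -0.040  +1.955  -0.575
    304  0.6538   +0.994  -0.196  +2.927  -0.861


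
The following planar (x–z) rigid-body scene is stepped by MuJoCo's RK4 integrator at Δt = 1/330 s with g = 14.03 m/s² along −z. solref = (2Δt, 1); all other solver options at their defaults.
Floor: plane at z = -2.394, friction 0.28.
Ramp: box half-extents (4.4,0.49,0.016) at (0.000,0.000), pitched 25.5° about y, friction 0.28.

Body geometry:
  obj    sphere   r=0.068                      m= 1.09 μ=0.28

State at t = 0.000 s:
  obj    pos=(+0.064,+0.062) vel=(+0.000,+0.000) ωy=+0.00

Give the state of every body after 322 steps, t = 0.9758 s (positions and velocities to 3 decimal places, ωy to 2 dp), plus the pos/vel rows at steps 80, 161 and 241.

State at t = 0.9758 s:
  obj    pos=(+1.918,-0.822) vel=(+3.800,-1.812) ωy=+61.90

Key-timestep trajectory:
   step    t(s)  obj.x    obj.z    obj.vx   obj.vz 
     80  0.2424   +0.179  +0.008  +0.944  -0.450
    161  0.4879   +0.528  -0.159  +1.900  -0.906
    241  0.7303   +1.103  -0.433  +2.844  -1.356


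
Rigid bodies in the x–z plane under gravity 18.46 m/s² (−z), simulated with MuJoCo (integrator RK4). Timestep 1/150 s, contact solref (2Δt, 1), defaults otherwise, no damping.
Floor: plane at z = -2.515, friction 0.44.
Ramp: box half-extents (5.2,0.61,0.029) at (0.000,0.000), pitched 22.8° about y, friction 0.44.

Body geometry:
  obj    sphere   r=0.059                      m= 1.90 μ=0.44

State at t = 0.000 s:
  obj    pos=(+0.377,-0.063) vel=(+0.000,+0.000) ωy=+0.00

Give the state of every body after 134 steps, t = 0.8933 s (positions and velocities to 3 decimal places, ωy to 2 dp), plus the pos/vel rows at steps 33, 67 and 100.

State at t = 0.8933 s:
  obj    pos=(+2.257,-0.853) vel=(+4.207,-1.769) ωy=+77.35

Key-timestep trajectory:
   step    t(s)  obj.x    obj.z    obj.vx   obj.vz 
     33  0.2200   +0.491  -0.111  +1.036  -0.436
     67  0.4467   +0.847  -0.261  +2.104  -0.884
    100  0.6667   +1.424  -0.503  +3.140  -1.320


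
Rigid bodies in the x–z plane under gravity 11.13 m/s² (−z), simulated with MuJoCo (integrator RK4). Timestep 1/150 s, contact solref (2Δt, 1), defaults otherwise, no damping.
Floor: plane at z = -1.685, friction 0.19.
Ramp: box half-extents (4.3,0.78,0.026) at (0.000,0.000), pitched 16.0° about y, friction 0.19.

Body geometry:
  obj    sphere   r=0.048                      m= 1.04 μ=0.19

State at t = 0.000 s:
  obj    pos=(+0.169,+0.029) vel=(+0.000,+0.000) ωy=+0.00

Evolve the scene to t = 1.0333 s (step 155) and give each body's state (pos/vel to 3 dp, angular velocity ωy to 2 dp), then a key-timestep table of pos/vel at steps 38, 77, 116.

State at t = 1.0333 s:
  obj    pos=(+1.294,-0.294) vel=(+2.177,-0.624) ωy=+47.16

Key-timestep trajectory:
   step    t(s)  obj.x    obj.z    obj.vx   obj.vz 
     38  0.2533   +0.237  +0.009  +0.534  -0.153
     77  0.5133   +0.447  -0.051  +1.081  -0.310
    116  0.7733   +0.799  -0.152  +1.629  -0.467


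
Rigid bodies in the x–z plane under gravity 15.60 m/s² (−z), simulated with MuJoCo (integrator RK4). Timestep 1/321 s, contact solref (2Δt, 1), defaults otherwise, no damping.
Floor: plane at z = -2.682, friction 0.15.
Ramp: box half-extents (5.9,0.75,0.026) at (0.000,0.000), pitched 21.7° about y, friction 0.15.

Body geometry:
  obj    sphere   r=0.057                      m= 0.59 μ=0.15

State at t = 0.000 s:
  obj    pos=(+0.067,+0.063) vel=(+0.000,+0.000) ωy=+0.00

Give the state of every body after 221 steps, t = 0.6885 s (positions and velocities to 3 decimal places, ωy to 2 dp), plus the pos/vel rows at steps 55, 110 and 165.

State at t = 0.6885 s:
  obj    pos=(+0.974,-0.298) vel=(+2.636,-1.049) ωy=+49.75

Key-timestep trajectory:
   step    t(s)  obj.x    obj.z    obj.vx   obj.vz 
     55  0.1713   +0.123  +0.040  +0.656  -0.261
    110  0.3427   +0.292  -0.027  +1.312  -0.522
    165  0.5140   +0.573  -0.139  +1.968  -0.783


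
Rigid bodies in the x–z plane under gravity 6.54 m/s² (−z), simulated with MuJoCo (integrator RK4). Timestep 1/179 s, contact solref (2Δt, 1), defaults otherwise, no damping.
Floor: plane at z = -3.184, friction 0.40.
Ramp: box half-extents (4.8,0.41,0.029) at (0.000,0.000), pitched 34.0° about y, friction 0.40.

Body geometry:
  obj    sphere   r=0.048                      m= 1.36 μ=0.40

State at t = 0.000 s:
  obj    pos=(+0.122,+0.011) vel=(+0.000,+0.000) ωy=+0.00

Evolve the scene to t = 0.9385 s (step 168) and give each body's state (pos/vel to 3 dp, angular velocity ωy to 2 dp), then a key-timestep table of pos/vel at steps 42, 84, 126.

State at t = 0.9385 s:
  obj    pos=(+1.076,-0.633) vel=(+2.033,-1.371) ωy=+51.07

Key-timestep trajectory:
   step    t(s)  obj.x    obj.z    obj.vx   obj.vz 
     42  0.2346   +0.182  -0.030  +0.508  -0.343
     84  0.4693   +0.360  -0.150  +1.016  -0.686
    126  0.7039   +0.658  -0.351  +1.524  -1.028


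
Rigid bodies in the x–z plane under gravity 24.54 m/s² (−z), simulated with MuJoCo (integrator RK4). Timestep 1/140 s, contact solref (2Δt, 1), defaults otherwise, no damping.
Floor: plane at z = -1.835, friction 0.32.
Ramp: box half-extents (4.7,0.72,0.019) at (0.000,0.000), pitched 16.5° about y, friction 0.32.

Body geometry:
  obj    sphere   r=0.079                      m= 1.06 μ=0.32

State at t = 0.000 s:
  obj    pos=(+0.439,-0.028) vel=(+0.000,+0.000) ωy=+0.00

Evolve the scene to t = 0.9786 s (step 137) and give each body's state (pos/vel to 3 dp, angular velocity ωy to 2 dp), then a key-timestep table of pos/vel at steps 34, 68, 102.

State at t = 0.9786 s:
  obj    pos=(+2.725,-0.705) vel=(+4.671,-1.384) ωy=+61.66

Key-timestep trajectory:
   step    t(s)  obj.x    obj.z    obj.vx   obj.vz 
     34  0.2429   +0.580  -0.070  +1.160  -0.343
     68  0.4857   +1.002  -0.195  +2.319  -0.687
    102  0.7286   +1.706  -0.403  +3.478  -1.030


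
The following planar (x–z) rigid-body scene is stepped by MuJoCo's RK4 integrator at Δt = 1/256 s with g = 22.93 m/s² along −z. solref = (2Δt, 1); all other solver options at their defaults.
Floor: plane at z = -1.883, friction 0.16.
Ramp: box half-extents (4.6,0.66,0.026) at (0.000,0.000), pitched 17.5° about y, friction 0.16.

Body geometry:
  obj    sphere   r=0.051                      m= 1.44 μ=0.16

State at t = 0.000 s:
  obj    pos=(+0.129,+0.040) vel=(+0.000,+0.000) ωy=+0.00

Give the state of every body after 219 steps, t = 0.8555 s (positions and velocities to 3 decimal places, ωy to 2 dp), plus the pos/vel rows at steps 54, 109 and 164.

State at t = 0.8555 s:
  obj    pos=(+1.848,-0.502) vel=(+4.019,-1.267) ωy=+82.60

Key-timestep trajectory:
   step    t(s)  obj.x    obj.z    obj.vx   obj.vz 
     54  0.2109   +0.234  +0.007  +0.991  -0.312
    109  0.4258   +0.555  -0.094  +2.000  -0.631
    164  0.6406   +1.093  -0.264  +3.009  -0.949


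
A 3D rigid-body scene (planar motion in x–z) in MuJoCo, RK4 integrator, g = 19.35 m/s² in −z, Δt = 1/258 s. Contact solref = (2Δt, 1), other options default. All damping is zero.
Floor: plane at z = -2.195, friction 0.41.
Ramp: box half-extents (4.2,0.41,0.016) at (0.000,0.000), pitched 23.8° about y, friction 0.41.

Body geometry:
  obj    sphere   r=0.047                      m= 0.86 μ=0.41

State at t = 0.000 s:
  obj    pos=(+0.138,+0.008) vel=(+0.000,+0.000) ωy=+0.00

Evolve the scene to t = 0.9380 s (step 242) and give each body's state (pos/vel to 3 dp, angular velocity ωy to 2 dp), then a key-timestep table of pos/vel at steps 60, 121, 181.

State at t = 0.9380 s:
  obj    pos=(+2.383,-0.982) vel=(+4.787,-2.111) ωy=+111.30

Key-timestep trajectory:
   step    t(s)  obj.x    obj.z    obj.vx   obj.vz 
     60  0.2326   +0.276  -0.053  +1.187  -0.524
    121  0.4690   +0.699  -0.240  +2.393  -1.056
    181  0.7016   +1.394  -0.546  +3.580  -1.579


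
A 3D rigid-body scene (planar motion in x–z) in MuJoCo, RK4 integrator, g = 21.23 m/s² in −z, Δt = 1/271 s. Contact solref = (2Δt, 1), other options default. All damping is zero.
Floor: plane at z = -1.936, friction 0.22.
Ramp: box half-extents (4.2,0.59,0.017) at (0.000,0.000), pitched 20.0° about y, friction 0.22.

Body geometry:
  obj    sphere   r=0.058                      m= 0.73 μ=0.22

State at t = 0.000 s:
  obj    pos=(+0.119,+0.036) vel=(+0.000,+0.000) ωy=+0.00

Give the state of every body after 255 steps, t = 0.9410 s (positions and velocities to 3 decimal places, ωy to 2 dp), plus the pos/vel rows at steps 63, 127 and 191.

State at t = 0.9410 s:
  obj    pos=(+2.277,-0.749) vel=(+4.586,-1.669) ωy=+84.13

Key-timestep trajectory:
   step    t(s)  obj.x    obj.z    obj.vx   obj.vz 
     63  0.2325   +0.251  -0.012  +1.133  -0.412
    127  0.4686   +0.654  -0.158  +2.284  -0.831
    191  0.7048   +1.330  -0.404  +3.435  -1.250


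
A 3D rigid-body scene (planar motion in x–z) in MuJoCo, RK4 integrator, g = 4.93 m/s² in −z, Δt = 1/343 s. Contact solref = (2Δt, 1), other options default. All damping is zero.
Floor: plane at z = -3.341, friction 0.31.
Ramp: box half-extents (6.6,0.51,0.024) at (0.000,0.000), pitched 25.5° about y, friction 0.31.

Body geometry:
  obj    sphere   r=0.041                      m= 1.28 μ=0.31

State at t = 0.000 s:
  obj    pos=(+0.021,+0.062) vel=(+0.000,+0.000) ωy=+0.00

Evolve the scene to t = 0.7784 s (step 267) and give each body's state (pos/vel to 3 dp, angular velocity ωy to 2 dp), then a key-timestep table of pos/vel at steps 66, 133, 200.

State at t = 0.7784 s:
  obj    pos=(+0.436,-0.136) vel=(+1.065,-0.508) ωy=+28.78

Key-timestep trajectory:
   step    t(s)  obj.x    obj.z    obj.vx   obj.vz 
     66  0.1924   +0.046  +0.050  +0.263  -0.126
    133  0.3878   +0.124  +0.013  +0.531  -0.253
    200  0.5831   +0.254  -0.049  +0.798  -0.381


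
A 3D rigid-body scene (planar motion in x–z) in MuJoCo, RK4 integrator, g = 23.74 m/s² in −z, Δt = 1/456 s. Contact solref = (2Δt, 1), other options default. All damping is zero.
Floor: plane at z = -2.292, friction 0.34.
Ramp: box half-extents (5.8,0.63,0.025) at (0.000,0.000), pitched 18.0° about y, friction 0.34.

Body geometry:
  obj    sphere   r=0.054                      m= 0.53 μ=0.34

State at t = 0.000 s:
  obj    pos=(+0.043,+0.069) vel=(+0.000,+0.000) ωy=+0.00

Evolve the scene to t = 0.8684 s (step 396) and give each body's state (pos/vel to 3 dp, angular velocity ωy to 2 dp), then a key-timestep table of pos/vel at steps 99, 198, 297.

State at t = 0.8684 s:
  obj    pos=(+1.922,-0.542) vel=(+4.328,-1.406) ωy=+84.26

Key-timestep trajectory:
   step    t(s)  obj.x    obj.z    obj.vx   obj.vz 
     99  0.2171   +0.161  +0.031  +1.082  -0.352
    198  0.4342   +0.513  -0.084  +2.164  -0.703
    297  0.6513   +1.100  -0.274  +3.246  -1.055


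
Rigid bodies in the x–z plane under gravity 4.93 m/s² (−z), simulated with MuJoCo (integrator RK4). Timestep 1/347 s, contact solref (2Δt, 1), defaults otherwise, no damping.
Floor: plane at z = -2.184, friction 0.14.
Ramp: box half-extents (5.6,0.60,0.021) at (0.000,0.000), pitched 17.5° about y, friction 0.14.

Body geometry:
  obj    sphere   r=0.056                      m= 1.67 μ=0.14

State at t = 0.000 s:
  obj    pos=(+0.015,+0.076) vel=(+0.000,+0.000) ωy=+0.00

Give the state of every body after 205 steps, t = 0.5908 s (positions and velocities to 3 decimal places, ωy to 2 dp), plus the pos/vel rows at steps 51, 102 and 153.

State at t = 0.5908 s:
  obj    pos=(+0.191,+0.020) vel=(+0.597,-0.188) ωy=+11.17

Key-timestep trajectory:
   step    t(s)  obj.x    obj.z    obj.vx   obj.vz 
     51  0.1470   +0.026  +0.073  +0.148  -0.047
    102  0.2939   +0.059  +0.062  +0.297  -0.094
    153  0.4409   +0.113  +0.045  +0.445  -0.140


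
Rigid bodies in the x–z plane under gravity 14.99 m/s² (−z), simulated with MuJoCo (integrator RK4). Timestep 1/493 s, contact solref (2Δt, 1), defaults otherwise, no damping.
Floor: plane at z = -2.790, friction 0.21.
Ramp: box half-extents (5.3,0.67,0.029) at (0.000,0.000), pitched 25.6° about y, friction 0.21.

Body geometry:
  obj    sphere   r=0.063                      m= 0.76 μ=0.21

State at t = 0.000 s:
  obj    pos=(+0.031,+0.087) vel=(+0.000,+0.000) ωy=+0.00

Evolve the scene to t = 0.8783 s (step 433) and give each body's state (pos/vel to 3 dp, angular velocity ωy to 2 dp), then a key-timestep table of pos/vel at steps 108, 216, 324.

State at t = 0.8783 s:
  obj    pos=(+1.640,-0.684) vel=(+3.665,-1.756) ωy=+64.49

Key-timestep trajectory:
   step    t(s)  obj.x    obj.z    obj.vx   obj.vz 
    108  0.2191   +0.131  +0.039  +0.914  -0.438
    216  0.4381   +0.432  -0.105  +1.828  -0.876
    324  0.6572   +0.932  -0.345  +2.742  -1.314


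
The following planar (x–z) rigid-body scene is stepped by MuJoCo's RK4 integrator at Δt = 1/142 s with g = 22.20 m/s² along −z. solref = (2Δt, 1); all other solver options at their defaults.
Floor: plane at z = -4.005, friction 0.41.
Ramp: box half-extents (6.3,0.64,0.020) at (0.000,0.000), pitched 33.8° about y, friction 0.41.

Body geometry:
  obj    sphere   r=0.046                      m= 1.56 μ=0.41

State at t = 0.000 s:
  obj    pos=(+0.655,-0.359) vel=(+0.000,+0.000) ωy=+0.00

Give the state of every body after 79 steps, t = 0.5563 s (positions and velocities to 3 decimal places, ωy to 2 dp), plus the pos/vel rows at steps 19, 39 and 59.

State at t = 0.5563 s:
  obj    pos=(+1.789,-1.119) vel=(+4.078,-2.730) ωy=+106.65

Key-timestep trajectory:
   step    t(s)  obj.x    obj.z    obj.vx   obj.vz 
     19  0.1338   +0.721  -0.403  +0.981  -0.657
     39  0.2746   +0.932  -0.544  +2.013  -1.348
     59  0.4155   +1.288  -0.783  +3.045  -2.039


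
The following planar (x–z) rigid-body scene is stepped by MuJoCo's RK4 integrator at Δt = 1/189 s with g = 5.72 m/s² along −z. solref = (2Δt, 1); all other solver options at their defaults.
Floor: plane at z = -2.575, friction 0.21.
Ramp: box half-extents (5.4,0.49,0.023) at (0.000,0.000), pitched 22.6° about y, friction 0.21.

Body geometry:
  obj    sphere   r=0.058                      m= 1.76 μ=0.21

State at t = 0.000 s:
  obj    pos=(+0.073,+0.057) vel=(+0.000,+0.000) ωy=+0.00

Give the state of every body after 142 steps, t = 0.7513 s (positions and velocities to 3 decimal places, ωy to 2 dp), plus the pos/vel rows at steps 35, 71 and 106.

State at t = 0.7513 s:
  obj    pos=(+0.482,-0.113) vel=(+1.089,-0.453) ωy=+20.33

Key-timestep trajectory:
   step    t(s)  obj.x    obj.z    obj.vx   obj.vz 
     35  0.1852   +0.098  +0.047  +0.269  -0.112
     71  0.3757   +0.175  +0.015  +0.545  -0.227
    106  0.5608   +0.301  -0.038  +0.813  -0.338
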